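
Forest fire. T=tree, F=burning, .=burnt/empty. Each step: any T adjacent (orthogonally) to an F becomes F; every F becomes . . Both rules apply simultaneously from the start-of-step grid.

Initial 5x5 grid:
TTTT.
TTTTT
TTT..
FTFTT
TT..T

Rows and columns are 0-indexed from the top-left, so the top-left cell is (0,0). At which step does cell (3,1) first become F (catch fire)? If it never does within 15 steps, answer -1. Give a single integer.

Step 1: cell (3,1)='F' (+5 fires, +2 burnt)
  -> target ignites at step 1
Step 2: cell (3,1)='.' (+5 fires, +5 burnt)
Step 3: cell (3,1)='.' (+5 fires, +5 burnt)
Step 4: cell (3,1)='.' (+3 fires, +5 burnt)
Step 5: cell (3,1)='.' (+0 fires, +3 burnt)
  fire out at step 5

1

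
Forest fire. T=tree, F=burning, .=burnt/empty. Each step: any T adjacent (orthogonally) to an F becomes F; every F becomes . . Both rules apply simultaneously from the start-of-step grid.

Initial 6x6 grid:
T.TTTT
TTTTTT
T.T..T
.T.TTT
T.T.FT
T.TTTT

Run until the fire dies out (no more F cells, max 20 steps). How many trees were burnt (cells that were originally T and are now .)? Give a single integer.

Step 1: +3 fires, +1 burnt (F count now 3)
Step 2: +4 fires, +3 burnt (F count now 4)
Step 3: +2 fires, +4 burnt (F count now 2)
Step 4: +2 fires, +2 burnt (F count now 2)
Step 5: +2 fires, +2 burnt (F count now 2)
Step 6: +2 fires, +2 burnt (F count now 2)
Step 7: +2 fires, +2 burnt (F count now 2)
Step 8: +3 fires, +2 burnt (F count now 3)
Step 9: +1 fires, +3 burnt (F count now 1)
Step 10: +2 fires, +1 burnt (F count now 2)
Step 11: +0 fires, +2 burnt (F count now 0)
Fire out after step 11
Initially T: 26, now '.': 33
Total burnt (originally-T cells now '.'): 23

Answer: 23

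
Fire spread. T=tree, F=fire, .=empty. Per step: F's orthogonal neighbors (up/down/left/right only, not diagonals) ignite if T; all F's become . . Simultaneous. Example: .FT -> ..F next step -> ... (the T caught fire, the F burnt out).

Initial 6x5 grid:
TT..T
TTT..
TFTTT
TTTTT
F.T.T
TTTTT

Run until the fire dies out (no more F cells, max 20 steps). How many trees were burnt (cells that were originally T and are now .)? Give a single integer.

Answer: 21

Derivation:
Step 1: +6 fires, +2 burnt (F count now 6)
Step 2: +6 fires, +6 burnt (F count now 6)
Step 3: +5 fires, +6 burnt (F count now 5)
Step 4: +2 fires, +5 burnt (F count now 2)
Step 5: +2 fires, +2 burnt (F count now 2)
Step 6: +0 fires, +2 burnt (F count now 0)
Fire out after step 6
Initially T: 22, now '.': 29
Total burnt (originally-T cells now '.'): 21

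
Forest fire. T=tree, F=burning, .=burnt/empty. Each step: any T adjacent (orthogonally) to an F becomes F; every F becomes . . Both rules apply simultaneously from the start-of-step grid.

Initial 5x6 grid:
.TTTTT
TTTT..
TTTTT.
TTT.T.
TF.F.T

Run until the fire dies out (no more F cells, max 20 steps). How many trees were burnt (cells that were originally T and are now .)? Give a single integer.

Answer: 19

Derivation:
Step 1: +2 fires, +2 burnt (F count now 2)
Step 2: +3 fires, +2 burnt (F count now 3)
Step 3: +3 fires, +3 burnt (F count now 3)
Step 4: +4 fires, +3 burnt (F count now 4)
Step 5: +3 fires, +4 burnt (F count now 3)
Step 6: +2 fires, +3 burnt (F count now 2)
Step 7: +1 fires, +2 burnt (F count now 1)
Step 8: +1 fires, +1 burnt (F count now 1)
Step 9: +0 fires, +1 burnt (F count now 0)
Fire out after step 9
Initially T: 20, now '.': 29
Total burnt (originally-T cells now '.'): 19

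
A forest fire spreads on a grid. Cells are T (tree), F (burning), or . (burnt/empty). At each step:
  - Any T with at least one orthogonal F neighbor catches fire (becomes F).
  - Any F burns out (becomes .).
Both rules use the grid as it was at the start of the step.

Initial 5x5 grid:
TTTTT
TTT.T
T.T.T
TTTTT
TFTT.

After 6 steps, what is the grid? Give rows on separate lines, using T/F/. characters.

Step 1: 3 trees catch fire, 1 burn out
  TTTTT
  TTT.T
  T.T.T
  TFTTT
  F.FT.
Step 2: 3 trees catch fire, 3 burn out
  TTTTT
  TTT.T
  T.T.T
  F.FTT
  ...F.
Step 3: 3 trees catch fire, 3 burn out
  TTTTT
  TTT.T
  F.F.T
  ...FT
  .....
Step 4: 3 trees catch fire, 3 burn out
  TTTTT
  FTF.T
  ....T
  ....F
  .....
Step 5: 4 trees catch fire, 3 burn out
  FTFTT
  .F..T
  ....F
  .....
  .....
Step 6: 3 trees catch fire, 4 burn out
  .F.FT
  ....F
  .....
  .....
  .....

.F.FT
....F
.....
.....
.....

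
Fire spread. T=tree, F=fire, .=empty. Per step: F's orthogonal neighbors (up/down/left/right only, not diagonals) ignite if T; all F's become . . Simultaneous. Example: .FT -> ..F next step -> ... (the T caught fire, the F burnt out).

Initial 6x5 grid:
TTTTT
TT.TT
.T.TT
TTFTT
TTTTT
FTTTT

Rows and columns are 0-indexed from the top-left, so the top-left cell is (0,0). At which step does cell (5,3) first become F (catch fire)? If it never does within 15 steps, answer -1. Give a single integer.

Step 1: cell (5,3)='T' (+5 fires, +2 burnt)
Step 2: cell (5,3)='T' (+7 fires, +5 burnt)
Step 3: cell (5,3)='F' (+5 fires, +7 burnt)
  -> target ignites at step 3
Step 4: cell (5,3)='.' (+5 fires, +5 burnt)
Step 5: cell (5,3)='.' (+3 fires, +5 burnt)
Step 6: cell (5,3)='.' (+0 fires, +3 burnt)
  fire out at step 6

3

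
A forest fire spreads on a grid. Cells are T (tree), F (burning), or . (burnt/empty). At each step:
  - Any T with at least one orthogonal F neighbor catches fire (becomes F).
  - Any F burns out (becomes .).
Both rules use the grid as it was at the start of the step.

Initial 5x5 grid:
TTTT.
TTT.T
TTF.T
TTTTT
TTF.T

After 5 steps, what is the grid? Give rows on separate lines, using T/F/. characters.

Step 1: 4 trees catch fire, 2 burn out
  TTTT.
  TTF.T
  TF..T
  TTFTT
  TF..T
Step 2: 6 trees catch fire, 4 burn out
  TTFT.
  TF..T
  F...T
  TF.FT
  F...T
Step 3: 5 trees catch fire, 6 burn out
  TF.F.
  F...T
  ....T
  F...F
  ....T
Step 4: 3 trees catch fire, 5 burn out
  F....
  ....T
  ....F
  .....
  ....F
Step 5: 1 trees catch fire, 3 burn out
  .....
  ....F
  .....
  .....
  .....

.....
....F
.....
.....
.....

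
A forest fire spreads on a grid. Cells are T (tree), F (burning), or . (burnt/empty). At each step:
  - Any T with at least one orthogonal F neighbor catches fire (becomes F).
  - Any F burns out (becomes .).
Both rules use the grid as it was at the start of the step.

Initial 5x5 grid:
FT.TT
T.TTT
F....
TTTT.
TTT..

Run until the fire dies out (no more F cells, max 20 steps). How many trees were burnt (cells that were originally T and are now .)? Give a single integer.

Answer: 9

Derivation:
Step 1: +3 fires, +2 burnt (F count now 3)
Step 2: +2 fires, +3 burnt (F count now 2)
Step 3: +2 fires, +2 burnt (F count now 2)
Step 4: +2 fires, +2 burnt (F count now 2)
Step 5: +0 fires, +2 burnt (F count now 0)
Fire out after step 5
Initially T: 14, now '.': 20
Total burnt (originally-T cells now '.'): 9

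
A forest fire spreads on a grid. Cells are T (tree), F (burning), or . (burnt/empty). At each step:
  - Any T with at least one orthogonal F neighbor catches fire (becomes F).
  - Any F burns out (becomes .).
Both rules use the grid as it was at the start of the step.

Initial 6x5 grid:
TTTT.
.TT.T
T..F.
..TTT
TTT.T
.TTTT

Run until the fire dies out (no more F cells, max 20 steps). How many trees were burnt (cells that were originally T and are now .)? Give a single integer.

Answer: 11

Derivation:
Step 1: +1 fires, +1 burnt (F count now 1)
Step 2: +2 fires, +1 burnt (F count now 2)
Step 3: +2 fires, +2 burnt (F count now 2)
Step 4: +3 fires, +2 burnt (F count now 3)
Step 5: +3 fires, +3 burnt (F count now 3)
Step 6: +0 fires, +3 burnt (F count now 0)
Fire out after step 6
Initially T: 19, now '.': 22
Total burnt (originally-T cells now '.'): 11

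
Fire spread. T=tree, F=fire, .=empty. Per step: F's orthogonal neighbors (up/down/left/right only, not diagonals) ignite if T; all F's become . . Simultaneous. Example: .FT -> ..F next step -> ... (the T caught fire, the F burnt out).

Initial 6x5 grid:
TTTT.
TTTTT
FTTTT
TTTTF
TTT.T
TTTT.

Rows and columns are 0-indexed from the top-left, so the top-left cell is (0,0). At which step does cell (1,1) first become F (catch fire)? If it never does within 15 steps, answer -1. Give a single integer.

Step 1: cell (1,1)='T' (+6 fires, +2 burnt)
Step 2: cell (1,1)='F' (+8 fires, +6 burnt)
  -> target ignites at step 2
Step 3: cell (1,1)='.' (+6 fires, +8 burnt)
Step 4: cell (1,1)='.' (+4 fires, +6 burnt)
Step 5: cell (1,1)='.' (+1 fires, +4 burnt)
Step 6: cell (1,1)='.' (+0 fires, +1 burnt)
  fire out at step 6

2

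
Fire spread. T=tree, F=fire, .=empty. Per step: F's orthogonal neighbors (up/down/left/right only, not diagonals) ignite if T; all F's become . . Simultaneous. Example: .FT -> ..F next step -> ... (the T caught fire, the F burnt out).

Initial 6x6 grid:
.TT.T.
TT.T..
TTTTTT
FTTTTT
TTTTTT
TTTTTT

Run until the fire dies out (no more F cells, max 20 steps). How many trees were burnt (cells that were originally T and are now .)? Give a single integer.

Step 1: +3 fires, +1 burnt (F count now 3)
Step 2: +5 fires, +3 burnt (F count now 5)
Step 3: +5 fires, +5 burnt (F count now 5)
Step 4: +5 fires, +5 burnt (F count now 5)
Step 5: +6 fires, +5 burnt (F count now 6)
Step 6: +3 fires, +6 burnt (F count now 3)
Step 7: +1 fires, +3 burnt (F count now 1)
Step 8: +0 fires, +1 burnt (F count now 0)
Fire out after step 8
Initially T: 29, now '.': 35
Total burnt (originally-T cells now '.'): 28

Answer: 28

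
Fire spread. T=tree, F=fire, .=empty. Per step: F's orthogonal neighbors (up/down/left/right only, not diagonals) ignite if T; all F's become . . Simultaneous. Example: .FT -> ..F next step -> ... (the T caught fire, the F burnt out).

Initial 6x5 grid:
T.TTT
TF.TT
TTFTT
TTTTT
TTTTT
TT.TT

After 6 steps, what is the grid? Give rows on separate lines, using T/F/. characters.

Step 1: 4 trees catch fire, 2 burn out
  T.TTT
  F..TT
  TF.FT
  TTFTT
  TTTTT
  TT.TT
Step 2: 7 trees catch fire, 4 burn out
  F.TTT
  ...FT
  F...F
  TF.FT
  TTFTT
  TT.TT
Step 3: 6 trees catch fire, 7 burn out
  ..TFT
  ....F
  .....
  F...F
  TF.FT
  TT.TT
Step 4: 6 trees catch fire, 6 burn out
  ..F.F
  .....
  .....
  .....
  F...F
  TF.FT
Step 5: 2 trees catch fire, 6 burn out
  .....
  .....
  .....
  .....
  .....
  F...F
Step 6: 0 trees catch fire, 2 burn out
  .....
  .....
  .....
  .....
  .....
  .....

.....
.....
.....
.....
.....
.....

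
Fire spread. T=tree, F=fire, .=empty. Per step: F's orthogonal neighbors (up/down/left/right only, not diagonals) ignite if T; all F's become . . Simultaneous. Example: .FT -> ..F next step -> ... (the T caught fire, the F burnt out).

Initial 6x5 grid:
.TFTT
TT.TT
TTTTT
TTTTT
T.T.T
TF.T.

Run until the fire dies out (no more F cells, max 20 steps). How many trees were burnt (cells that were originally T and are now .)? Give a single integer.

Answer: 21

Derivation:
Step 1: +3 fires, +2 burnt (F count now 3)
Step 2: +4 fires, +3 burnt (F count now 4)
Step 3: +5 fires, +4 burnt (F count now 5)
Step 4: +5 fires, +5 burnt (F count now 5)
Step 5: +2 fires, +5 burnt (F count now 2)
Step 6: +2 fires, +2 burnt (F count now 2)
Step 7: +0 fires, +2 burnt (F count now 0)
Fire out after step 7
Initially T: 22, now '.': 29
Total burnt (originally-T cells now '.'): 21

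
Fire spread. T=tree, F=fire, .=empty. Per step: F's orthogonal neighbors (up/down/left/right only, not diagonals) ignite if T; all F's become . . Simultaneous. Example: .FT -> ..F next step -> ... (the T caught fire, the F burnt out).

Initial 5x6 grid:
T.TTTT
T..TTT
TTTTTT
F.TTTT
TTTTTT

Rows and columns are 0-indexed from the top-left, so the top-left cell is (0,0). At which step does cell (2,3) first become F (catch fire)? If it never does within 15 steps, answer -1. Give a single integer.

Step 1: cell (2,3)='T' (+2 fires, +1 burnt)
Step 2: cell (2,3)='T' (+3 fires, +2 burnt)
Step 3: cell (2,3)='T' (+3 fires, +3 burnt)
Step 4: cell (2,3)='F' (+3 fires, +3 burnt)
  -> target ignites at step 4
Step 5: cell (2,3)='.' (+4 fires, +3 burnt)
Step 6: cell (2,3)='.' (+5 fires, +4 burnt)
Step 7: cell (2,3)='.' (+4 fires, +5 burnt)
Step 8: cell (2,3)='.' (+1 fires, +4 burnt)
Step 9: cell (2,3)='.' (+0 fires, +1 burnt)
  fire out at step 9

4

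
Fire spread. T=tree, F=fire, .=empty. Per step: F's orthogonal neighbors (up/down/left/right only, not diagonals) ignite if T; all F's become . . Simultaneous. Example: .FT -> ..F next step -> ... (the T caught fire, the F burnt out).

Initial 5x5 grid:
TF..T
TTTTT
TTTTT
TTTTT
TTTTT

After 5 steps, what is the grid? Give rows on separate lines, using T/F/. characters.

Step 1: 2 trees catch fire, 1 burn out
  F...T
  TFTTT
  TTTTT
  TTTTT
  TTTTT
Step 2: 3 trees catch fire, 2 burn out
  ....T
  F.FTT
  TFTTT
  TTTTT
  TTTTT
Step 3: 4 trees catch fire, 3 burn out
  ....T
  ...FT
  F.FTT
  TFTTT
  TTTTT
Step 4: 5 trees catch fire, 4 burn out
  ....T
  ....F
  ...FT
  F.FTT
  TFTTT
Step 5: 5 trees catch fire, 5 burn out
  ....F
  .....
  ....F
  ...FT
  F.FTT

....F
.....
....F
...FT
F.FTT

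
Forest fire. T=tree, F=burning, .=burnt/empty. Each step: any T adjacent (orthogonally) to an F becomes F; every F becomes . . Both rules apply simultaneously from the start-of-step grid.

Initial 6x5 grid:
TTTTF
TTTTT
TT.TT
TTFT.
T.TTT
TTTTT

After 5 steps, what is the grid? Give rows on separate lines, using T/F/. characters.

Step 1: 5 trees catch fire, 2 burn out
  TTTF.
  TTTTF
  TT.TT
  TF.F.
  T.FTT
  TTTTT
Step 2: 8 trees catch fire, 5 burn out
  TTF..
  TTTF.
  TF.FF
  F....
  T..FT
  TTFTT
Step 3: 8 trees catch fire, 8 burn out
  TF...
  TFF..
  F....
  .....
  F...F
  TF.FT
Step 4: 4 trees catch fire, 8 burn out
  F....
  F....
  .....
  .....
  .....
  F...F
Step 5: 0 trees catch fire, 4 burn out
  .....
  .....
  .....
  .....
  .....
  .....

.....
.....
.....
.....
.....
.....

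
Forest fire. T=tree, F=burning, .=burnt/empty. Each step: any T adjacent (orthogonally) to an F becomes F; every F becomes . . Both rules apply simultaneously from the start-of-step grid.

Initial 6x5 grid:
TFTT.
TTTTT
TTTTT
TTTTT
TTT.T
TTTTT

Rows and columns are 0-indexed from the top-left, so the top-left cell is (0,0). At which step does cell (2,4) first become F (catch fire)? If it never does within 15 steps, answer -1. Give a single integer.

Step 1: cell (2,4)='T' (+3 fires, +1 burnt)
Step 2: cell (2,4)='T' (+4 fires, +3 burnt)
Step 3: cell (2,4)='T' (+4 fires, +4 burnt)
Step 4: cell (2,4)='T' (+5 fires, +4 burnt)
Step 5: cell (2,4)='F' (+5 fires, +5 burnt)
  -> target ignites at step 5
Step 6: cell (2,4)='.' (+3 fires, +5 burnt)
Step 7: cell (2,4)='.' (+2 fires, +3 burnt)
Step 8: cell (2,4)='.' (+1 fires, +2 burnt)
Step 9: cell (2,4)='.' (+0 fires, +1 burnt)
  fire out at step 9

5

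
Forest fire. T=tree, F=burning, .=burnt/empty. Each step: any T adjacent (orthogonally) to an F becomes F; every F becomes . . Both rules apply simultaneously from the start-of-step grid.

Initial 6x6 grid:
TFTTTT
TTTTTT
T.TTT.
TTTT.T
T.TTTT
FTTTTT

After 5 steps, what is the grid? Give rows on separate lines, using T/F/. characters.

Step 1: 5 trees catch fire, 2 burn out
  F.FTTT
  TFTTTT
  T.TTT.
  TTTT.T
  F.TTTT
  .FTTTT
Step 2: 5 trees catch fire, 5 burn out
  ...FTT
  F.FTTT
  T.TTT.
  FTTT.T
  ..TTTT
  ..FTTT
Step 3: 7 trees catch fire, 5 burn out
  ....FT
  ...FTT
  F.FTT.
  .FTT.T
  ..FTTT
  ...FTT
Step 4: 6 trees catch fire, 7 burn out
  .....F
  ....FT
  ...FT.
  ..FT.T
  ...FTT
  ....FT
Step 5: 5 trees catch fire, 6 burn out
  ......
  .....F
  ....F.
  ...F.T
  ....FT
  .....F

......
.....F
....F.
...F.T
....FT
.....F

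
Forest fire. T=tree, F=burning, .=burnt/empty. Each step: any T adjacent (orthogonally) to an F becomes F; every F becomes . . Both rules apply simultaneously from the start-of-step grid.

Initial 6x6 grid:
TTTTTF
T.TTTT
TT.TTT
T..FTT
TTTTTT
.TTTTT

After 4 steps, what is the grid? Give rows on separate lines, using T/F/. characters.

Step 1: 5 trees catch fire, 2 burn out
  TTTTF.
  T.TTTF
  TT.FTT
  T...FT
  TTTFTT
  .TTTTT
Step 2: 9 trees catch fire, 5 burn out
  TTTF..
  T.TFF.
  TT..FF
  T....F
  TTF.FT
  .TTFTT
Step 3: 6 trees catch fire, 9 burn out
  TTF...
  T.F...
  TT....
  T.....
  TF...F
  .TF.FT
Step 4: 4 trees catch fire, 6 burn out
  TF....
  T.....
  TT....
  T.....
  F.....
  .F...F

TF....
T.....
TT....
T.....
F.....
.F...F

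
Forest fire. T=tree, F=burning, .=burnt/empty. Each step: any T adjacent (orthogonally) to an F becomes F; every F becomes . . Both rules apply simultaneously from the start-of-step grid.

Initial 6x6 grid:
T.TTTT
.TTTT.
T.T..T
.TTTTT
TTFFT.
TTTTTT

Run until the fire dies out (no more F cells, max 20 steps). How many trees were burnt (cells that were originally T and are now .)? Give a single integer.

Answer: 24

Derivation:
Step 1: +6 fires, +2 burnt (F count now 6)
Step 2: +6 fires, +6 burnt (F count now 6)
Step 3: +4 fires, +6 burnt (F count now 4)
Step 4: +4 fires, +4 burnt (F count now 4)
Step 5: +2 fires, +4 burnt (F count now 2)
Step 6: +1 fires, +2 burnt (F count now 1)
Step 7: +1 fires, +1 burnt (F count now 1)
Step 8: +0 fires, +1 burnt (F count now 0)
Fire out after step 8
Initially T: 26, now '.': 34
Total burnt (originally-T cells now '.'): 24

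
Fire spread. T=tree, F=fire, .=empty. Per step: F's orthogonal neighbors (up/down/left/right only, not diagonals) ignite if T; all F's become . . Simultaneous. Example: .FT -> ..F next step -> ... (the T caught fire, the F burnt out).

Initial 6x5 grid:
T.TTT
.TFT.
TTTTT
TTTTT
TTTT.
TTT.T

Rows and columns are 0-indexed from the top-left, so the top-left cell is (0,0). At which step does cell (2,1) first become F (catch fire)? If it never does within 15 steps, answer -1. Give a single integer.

Step 1: cell (2,1)='T' (+4 fires, +1 burnt)
Step 2: cell (2,1)='F' (+4 fires, +4 burnt)
  -> target ignites at step 2
Step 3: cell (2,1)='.' (+6 fires, +4 burnt)
Step 4: cell (2,1)='.' (+5 fires, +6 burnt)
Step 5: cell (2,1)='.' (+2 fires, +5 burnt)
Step 6: cell (2,1)='.' (+1 fires, +2 burnt)
Step 7: cell (2,1)='.' (+0 fires, +1 burnt)
  fire out at step 7

2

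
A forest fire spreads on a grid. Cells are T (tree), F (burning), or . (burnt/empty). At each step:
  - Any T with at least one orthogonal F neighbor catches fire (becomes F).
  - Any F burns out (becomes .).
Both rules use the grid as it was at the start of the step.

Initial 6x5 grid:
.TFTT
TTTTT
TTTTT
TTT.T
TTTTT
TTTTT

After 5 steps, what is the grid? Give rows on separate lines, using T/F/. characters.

Step 1: 3 trees catch fire, 1 burn out
  .F.FT
  TTFTT
  TTTTT
  TTT.T
  TTTTT
  TTTTT
Step 2: 4 trees catch fire, 3 burn out
  ....F
  TF.FT
  TTFTT
  TTT.T
  TTTTT
  TTTTT
Step 3: 5 trees catch fire, 4 burn out
  .....
  F...F
  TF.FT
  TTF.T
  TTTTT
  TTTTT
Step 4: 4 trees catch fire, 5 burn out
  .....
  .....
  F...F
  TF..T
  TTFTT
  TTTTT
Step 5: 5 trees catch fire, 4 burn out
  .....
  .....
  .....
  F...F
  TF.FT
  TTFTT

.....
.....
.....
F...F
TF.FT
TTFTT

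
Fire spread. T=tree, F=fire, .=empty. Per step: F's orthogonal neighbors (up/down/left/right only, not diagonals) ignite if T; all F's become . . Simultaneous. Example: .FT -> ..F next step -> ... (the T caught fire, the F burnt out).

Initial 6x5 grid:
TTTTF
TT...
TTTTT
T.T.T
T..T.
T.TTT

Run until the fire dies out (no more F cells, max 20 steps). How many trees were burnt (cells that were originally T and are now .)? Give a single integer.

Step 1: +1 fires, +1 burnt (F count now 1)
Step 2: +1 fires, +1 burnt (F count now 1)
Step 3: +1 fires, +1 burnt (F count now 1)
Step 4: +2 fires, +1 burnt (F count now 2)
Step 5: +2 fires, +2 burnt (F count now 2)
Step 6: +2 fires, +2 burnt (F count now 2)
Step 7: +3 fires, +2 burnt (F count now 3)
Step 8: +2 fires, +3 burnt (F count now 2)
Step 9: +2 fires, +2 burnt (F count now 2)
Step 10: +0 fires, +2 burnt (F count now 0)
Fire out after step 10
Initially T: 20, now '.': 26
Total burnt (originally-T cells now '.'): 16

Answer: 16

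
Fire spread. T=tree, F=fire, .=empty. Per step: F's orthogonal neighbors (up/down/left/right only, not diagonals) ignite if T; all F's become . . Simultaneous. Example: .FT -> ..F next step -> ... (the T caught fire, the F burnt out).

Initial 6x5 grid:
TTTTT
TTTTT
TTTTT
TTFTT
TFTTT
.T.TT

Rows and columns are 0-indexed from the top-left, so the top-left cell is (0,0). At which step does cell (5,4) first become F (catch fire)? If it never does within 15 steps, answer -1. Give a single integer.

Step 1: cell (5,4)='T' (+6 fires, +2 burnt)
Step 2: cell (5,4)='T' (+6 fires, +6 burnt)
Step 3: cell (5,4)='T' (+7 fires, +6 burnt)
Step 4: cell (5,4)='F' (+5 fires, +7 burnt)
  -> target ignites at step 4
Step 5: cell (5,4)='.' (+2 fires, +5 burnt)
Step 6: cell (5,4)='.' (+0 fires, +2 burnt)
  fire out at step 6

4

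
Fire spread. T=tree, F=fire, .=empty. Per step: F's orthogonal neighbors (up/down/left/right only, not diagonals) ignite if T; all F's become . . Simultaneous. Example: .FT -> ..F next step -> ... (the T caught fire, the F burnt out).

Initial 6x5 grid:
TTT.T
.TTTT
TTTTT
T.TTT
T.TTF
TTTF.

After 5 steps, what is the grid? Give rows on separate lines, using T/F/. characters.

Step 1: 3 trees catch fire, 2 burn out
  TTT.T
  .TTTT
  TTTTT
  T.TTF
  T.TF.
  TTF..
Step 2: 4 trees catch fire, 3 burn out
  TTT.T
  .TTTT
  TTTTF
  T.TF.
  T.F..
  TF...
Step 3: 4 trees catch fire, 4 burn out
  TTT.T
  .TTTF
  TTTF.
  T.F..
  T....
  F....
Step 4: 4 trees catch fire, 4 burn out
  TTT.F
  .TTF.
  TTF..
  T....
  F....
  .....
Step 5: 3 trees catch fire, 4 burn out
  TTT..
  .TF..
  TF...
  F....
  .....
  .....

TTT..
.TF..
TF...
F....
.....
.....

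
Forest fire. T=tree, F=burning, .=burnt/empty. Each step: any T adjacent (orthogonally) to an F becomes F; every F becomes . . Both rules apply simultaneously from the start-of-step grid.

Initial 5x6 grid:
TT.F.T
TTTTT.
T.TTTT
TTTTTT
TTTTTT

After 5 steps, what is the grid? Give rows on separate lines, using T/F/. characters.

Step 1: 1 trees catch fire, 1 burn out
  TT...T
  TTTFT.
  T.TTTT
  TTTTTT
  TTTTTT
Step 2: 3 trees catch fire, 1 burn out
  TT...T
  TTF.F.
  T.TFTT
  TTTTTT
  TTTTTT
Step 3: 4 trees catch fire, 3 burn out
  TT...T
  TF....
  T.F.FT
  TTTFTT
  TTTTTT
Step 4: 6 trees catch fire, 4 burn out
  TF...T
  F.....
  T....F
  TTF.FT
  TTTFTT
Step 5: 6 trees catch fire, 6 burn out
  F....T
  ......
  F.....
  TF...F
  TTF.FT

F....T
......
F.....
TF...F
TTF.FT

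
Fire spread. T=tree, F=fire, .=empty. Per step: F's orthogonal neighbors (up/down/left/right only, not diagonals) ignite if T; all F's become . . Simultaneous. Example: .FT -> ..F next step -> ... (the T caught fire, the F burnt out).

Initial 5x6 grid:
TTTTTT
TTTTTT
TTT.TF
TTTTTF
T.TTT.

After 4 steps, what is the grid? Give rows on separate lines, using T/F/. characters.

Step 1: 3 trees catch fire, 2 burn out
  TTTTTT
  TTTTTF
  TTT.F.
  TTTTF.
  T.TTT.
Step 2: 4 trees catch fire, 3 burn out
  TTTTTF
  TTTTF.
  TTT...
  TTTF..
  T.TTF.
Step 3: 4 trees catch fire, 4 burn out
  TTTTF.
  TTTF..
  TTT...
  TTF...
  T.TF..
Step 4: 5 trees catch fire, 4 burn out
  TTTF..
  TTF...
  TTF...
  TF....
  T.F...

TTTF..
TTF...
TTF...
TF....
T.F...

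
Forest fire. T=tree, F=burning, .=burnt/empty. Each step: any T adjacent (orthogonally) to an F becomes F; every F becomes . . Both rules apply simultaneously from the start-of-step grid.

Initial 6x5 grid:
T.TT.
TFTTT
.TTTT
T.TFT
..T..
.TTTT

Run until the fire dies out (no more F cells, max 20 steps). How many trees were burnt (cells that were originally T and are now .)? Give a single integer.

Step 1: +6 fires, +2 burnt (F count now 6)
Step 2: +6 fires, +6 burnt (F count now 6)
Step 3: +3 fires, +6 burnt (F count now 3)
Step 4: +2 fires, +3 burnt (F count now 2)
Step 5: +1 fires, +2 burnt (F count now 1)
Step 6: +0 fires, +1 burnt (F count now 0)
Fire out after step 6
Initially T: 19, now '.': 29
Total burnt (originally-T cells now '.'): 18

Answer: 18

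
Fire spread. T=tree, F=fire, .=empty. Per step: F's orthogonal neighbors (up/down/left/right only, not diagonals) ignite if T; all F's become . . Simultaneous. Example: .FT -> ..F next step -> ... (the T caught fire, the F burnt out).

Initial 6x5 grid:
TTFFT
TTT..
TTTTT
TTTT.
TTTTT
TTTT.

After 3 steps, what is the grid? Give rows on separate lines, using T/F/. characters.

Step 1: 3 trees catch fire, 2 burn out
  TF..F
  TTF..
  TTTTT
  TTTT.
  TTTTT
  TTTT.
Step 2: 3 trees catch fire, 3 burn out
  F....
  TF...
  TTFTT
  TTTT.
  TTTTT
  TTTT.
Step 3: 4 trees catch fire, 3 burn out
  .....
  F....
  TF.FT
  TTFT.
  TTTTT
  TTTT.

.....
F....
TF.FT
TTFT.
TTTTT
TTTT.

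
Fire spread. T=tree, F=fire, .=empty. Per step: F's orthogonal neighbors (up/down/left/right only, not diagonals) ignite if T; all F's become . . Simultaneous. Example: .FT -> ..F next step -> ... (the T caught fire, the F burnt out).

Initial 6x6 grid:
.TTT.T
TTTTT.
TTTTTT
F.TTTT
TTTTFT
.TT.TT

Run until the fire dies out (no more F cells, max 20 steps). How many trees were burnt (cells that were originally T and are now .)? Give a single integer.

Answer: 27

Derivation:
Step 1: +6 fires, +2 burnt (F count now 6)
Step 2: +8 fires, +6 burnt (F count now 8)
Step 3: +8 fires, +8 burnt (F count now 8)
Step 4: +3 fires, +8 burnt (F count now 3)
Step 5: +2 fires, +3 burnt (F count now 2)
Step 6: +0 fires, +2 burnt (F count now 0)
Fire out after step 6
Initially T: 28, now '.': 35
Total burnt (originally-T cells now '.'): 27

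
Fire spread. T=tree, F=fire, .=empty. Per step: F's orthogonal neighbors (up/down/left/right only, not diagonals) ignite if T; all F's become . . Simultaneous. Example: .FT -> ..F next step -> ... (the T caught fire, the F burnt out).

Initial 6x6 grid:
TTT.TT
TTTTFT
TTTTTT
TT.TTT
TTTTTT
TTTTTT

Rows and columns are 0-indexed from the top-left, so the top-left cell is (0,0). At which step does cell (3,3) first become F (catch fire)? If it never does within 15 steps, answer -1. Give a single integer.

Step 1: cell (3,3)='T' (+4 fires, +1 burnt)
Step 2: cell (3,3)='T' (+5 fires, +4 burnt)
Step 3: cell (3,3)='F' (+6 fires, +5 burnt)
  -> target ignites at step 3
Step 4: cell (3,3)='.' (+6 fires, +6 burnt)
Step 5: cell (3,3)='.' (+6 fires, +6 burnt)
Step 6: cell (3,3)='.' (+3 fires, +6 burnt)
Step 7: cell (3,3)='.' (+2 fires, +3 burnt)
Step 8: cell (3,3)='.' (+1 fires, +2 burnt)
Step 9: cell (3,3)='.' (+0 fires, +1 burnt)
  fire out at step 9

3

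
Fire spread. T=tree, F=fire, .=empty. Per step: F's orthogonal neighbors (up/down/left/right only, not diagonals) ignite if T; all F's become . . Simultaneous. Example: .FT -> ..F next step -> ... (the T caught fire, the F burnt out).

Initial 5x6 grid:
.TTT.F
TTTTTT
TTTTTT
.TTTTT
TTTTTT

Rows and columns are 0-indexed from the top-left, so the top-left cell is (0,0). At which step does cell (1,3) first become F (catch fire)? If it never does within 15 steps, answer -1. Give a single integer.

Step 1: cell (1,3)='T' (+1 fires, +1 burnt)
Step 2: cell (1,3)='T' (+2 fires, +1 burnt)
Step 3: cell (1,3)='F' (+3 fires, +2 burnt)
  -> target ignites at step 3
Step 4: cell (1,3)='.' (+5 fires, +3 burnt)
Step 5: cell (1,3)='.' (+5 fires, +5 burnt)
Step 6: cell (1,3)='.' (+5 fires, +5 burnt)
Step 7: cell (1,3)='.' (+3 fires, +5 burnt)
Step 8: cell (1,3)='.' (+1 fires, +3 burnt)
Step 9: cell (1,3)='.' (+1 fires, +1 burnt)
Step 10: cell (1,3)='.' (+0 fires, +1 burnt)
  fire out at step 10

3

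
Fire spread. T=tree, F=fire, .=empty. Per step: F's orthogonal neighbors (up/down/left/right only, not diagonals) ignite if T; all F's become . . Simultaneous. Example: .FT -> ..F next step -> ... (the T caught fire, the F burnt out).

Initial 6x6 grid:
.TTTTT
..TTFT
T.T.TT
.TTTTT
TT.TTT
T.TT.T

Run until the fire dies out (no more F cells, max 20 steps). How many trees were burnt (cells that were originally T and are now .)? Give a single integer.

Answer: 25

Derivation:
Step 1: +4 fires, +1 burnt (F count now 4)
Step 2: +5 fires, +4 burnt (F count now 5)
Step 3: +5 fires, +5 burnt (F count now 5)
Step 4: +4 fires, +5 burnt (F count now 4)
Step 5: +3 fires, +4 burnt (F count now 3)
Step 6: +2 fires, +3 burnt (F count now 2)
Step 7: +1 fires, +2 burnt (F count now 1)
Step 8: +1 fires, +1 burnt (F count now 1)
Step 9: +0 fires, +1 burnt (F count now 0)
Fire out after step 9
Initially T: 26, now '.': 35
Total burnt (originally-T cells now '.'): 25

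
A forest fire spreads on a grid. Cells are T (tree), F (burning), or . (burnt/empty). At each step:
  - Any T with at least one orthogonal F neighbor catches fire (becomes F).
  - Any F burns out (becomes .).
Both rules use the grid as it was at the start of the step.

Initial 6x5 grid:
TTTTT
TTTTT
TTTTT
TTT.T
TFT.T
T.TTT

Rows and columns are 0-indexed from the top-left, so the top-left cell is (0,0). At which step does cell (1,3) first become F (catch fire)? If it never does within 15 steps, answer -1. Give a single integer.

Step 1: cell (1,3)='T' (+3 fires, +1 burnt)
Step 2: cell (1,3)='T' (+5 fires, +3 burnt)
Step 3: cell (1,3)='T' (+4 fires, +5 burnt)
Step 4: cell (1,3)='T' (+5 fires, +4 burnt)
Step 5: cell (1,3)='F' (+5 fires, +5 burnt)
  -> target ignites at step 5
Step 6: cell (1,3)='.' (+3 fires, +5 burnt)
Step 7: cell (1,3)='.' (+1 fires, +3 burnt)
Step 8: cell (1,3)='.' (+0 fires, +1 burnt)
  fire out at step 8

5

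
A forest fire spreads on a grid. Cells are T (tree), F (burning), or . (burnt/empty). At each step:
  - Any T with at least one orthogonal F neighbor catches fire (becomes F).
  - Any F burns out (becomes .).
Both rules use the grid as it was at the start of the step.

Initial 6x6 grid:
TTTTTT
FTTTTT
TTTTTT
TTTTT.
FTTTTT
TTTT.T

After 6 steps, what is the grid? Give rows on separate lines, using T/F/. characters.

Step 1: 6 trees catch fire, 2 burn out
  FTTTTT
  .FTTTT
  FTTTTT
  FTTTT.
  .FTTTT
  FTTT.T
Step 2: 6 trees catch fire, 6 burn out
  .FTTTT
  ..FTTT
  .FTTTT
  .FTTT.
  ..FTTT
  .FTT.T
Step 3: 6 trees catch fire, 6 burn out
  ..FTTT
  ...FTT
  ..FTTT
  ..FTT.
  ...FTT
  ..FT.T
Step 4: 6 trees catch fire, 6 burn out
  ...FTT
  ....FT
  ...FTT
  ...FT.
  ....FT
  ...F.T
Step 5: 5 trees catch fire, 6 burn out
  ....FT
  .....F
  ....FT
  ....F.
  .....F
  .....T
Step 6: 3 trees catch fire, 5 burn out
  .....F
  ......
  .....F
  ......
  ......
  .....F

.....F
......
.....F
......
......
.....F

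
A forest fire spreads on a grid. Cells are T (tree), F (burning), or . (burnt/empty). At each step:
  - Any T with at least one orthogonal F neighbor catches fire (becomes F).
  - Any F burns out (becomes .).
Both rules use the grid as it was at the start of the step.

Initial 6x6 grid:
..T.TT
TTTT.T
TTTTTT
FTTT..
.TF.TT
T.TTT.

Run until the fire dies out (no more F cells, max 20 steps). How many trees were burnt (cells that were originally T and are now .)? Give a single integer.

Step 1: +5 fires, +2 burnt (F count now 5)
Step 2: +5 fires, +5 burnt (F count now 5)
Step 3: +4 fires, +5 burnt (F count now 4)
Step 4: +4 fires, +4 burnt (F count now 4)
Step 5: +2 fires, +4 burnt (F count now 2)
Step 6: +1 fires, +2 burnt (F count now 1)
Step 7: +1 fires, +1 burnt (F count now 1)
Step 8: +1 fires, +1 burnt (F count now 1)
Step 9: +0 fires, +1 burnt (F count now 0)
Fire out after step 9
Initially T: 24, now '.': 35
Total burnt (originally-T cells now '.'): 23

Answer: 23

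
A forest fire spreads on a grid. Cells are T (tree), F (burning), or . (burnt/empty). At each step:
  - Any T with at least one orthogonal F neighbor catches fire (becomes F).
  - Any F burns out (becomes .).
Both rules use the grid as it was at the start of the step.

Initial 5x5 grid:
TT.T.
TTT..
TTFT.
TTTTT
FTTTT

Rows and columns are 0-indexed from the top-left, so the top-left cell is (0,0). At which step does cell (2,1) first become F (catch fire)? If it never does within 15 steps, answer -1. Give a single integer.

Step 1: cell (2,1)='F' (+6 fires, +2 burnt)
  -> target ignites at step 1
Step 2: cell (2,1)='.' (+5 fires, +6 burnt)
Step 3: cell (2,1)='.' (+4 fires, +5 burnt)
Step 4: cell (2,1)='.' (+2 fires, +4 burnt)
Step 5: cell (2,1)='.' (+0 fires, +2 burnt)
  fire out at step 5

1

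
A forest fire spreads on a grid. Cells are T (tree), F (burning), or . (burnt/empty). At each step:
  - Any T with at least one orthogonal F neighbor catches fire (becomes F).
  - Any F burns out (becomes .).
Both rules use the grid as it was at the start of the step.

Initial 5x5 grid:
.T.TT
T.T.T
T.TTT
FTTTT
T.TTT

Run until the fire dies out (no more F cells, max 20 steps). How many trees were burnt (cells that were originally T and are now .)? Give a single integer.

Answer: 17

Derivation:
Step 1: +3 fires, +1 burnt (F count now 3)
Step 2: +2 fires, +3 burnt (F count now 2)
Step 3: +3 fires, +2 burnt (F count now 3)
Step 4: +4 fires, +3 burnt (F count now 4)
Step 5: +2 fires, +4 burnt (F count now 2)
Step 6: +1 fires, +2 burnt (F count now 1)
Step 7: +1 fires, +1 burnt (F count now 1)
Step 8: +1 fires, +1 burnt (F count now 1)
Step 9: +0 fires, +1 burnt (F count now 0)
Fire out after step 9
Initially T: 18, now '.': 24
Total burnt (originally-T cells now '.'): 17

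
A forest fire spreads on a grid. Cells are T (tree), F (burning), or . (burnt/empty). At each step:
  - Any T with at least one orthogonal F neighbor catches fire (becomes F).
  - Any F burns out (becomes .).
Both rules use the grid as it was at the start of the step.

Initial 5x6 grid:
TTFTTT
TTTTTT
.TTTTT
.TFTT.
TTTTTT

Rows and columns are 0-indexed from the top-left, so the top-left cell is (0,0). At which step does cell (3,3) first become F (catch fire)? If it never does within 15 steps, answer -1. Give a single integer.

Step 1: cell (3,3)='F' (+7 fires, +2 burnt)
  -> target ignites at step 1
Step 2: cell (3,3)='.' (+9 fires, +7 burnt)
Step 3: cell (3,3)='.' (+6 fires, +9 burnt)
Step 4: cell (3,3)='.' (+3 fires, +6 burnt)
Step 5: cell (3,3)='.' (+0 fires, +3 burnt)
  fire out at step 5

1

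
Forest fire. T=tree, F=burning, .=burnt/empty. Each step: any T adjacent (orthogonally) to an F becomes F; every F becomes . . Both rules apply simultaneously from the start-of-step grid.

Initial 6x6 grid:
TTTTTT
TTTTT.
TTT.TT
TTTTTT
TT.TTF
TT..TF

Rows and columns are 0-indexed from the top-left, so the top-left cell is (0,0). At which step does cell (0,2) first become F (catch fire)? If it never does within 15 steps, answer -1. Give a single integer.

Step 1: cell (0,2)='T' (+3 fires, +2 burnt)
Step 2: cell (0,2)='T' (+3 fires, +3 burnt)
Step 3: cell (0,2)='T' (+2 fires, +3 burnt)
Step 4: cell (0,2)='T' (+2 fires, +2 burnt)
Step 5: cell (0,2)='T' (+4 fires, +2 burnt)
Step 6: cell (0,2)='T' (+6 fires, +4 burnt)
Step 7: cell (0,2)='F' (+5 fires, +6 burnt)
  -> target ignites at step 7
Step 8: cell (0,2)='.' (+3 fires, +5 burnt)
Step 9: cell (0,2)='.' (+1 fires, +3 burnt)
Step 10: cell (0,2)='.' (+0 fires, +1 burnt)
  fire out at step 10

7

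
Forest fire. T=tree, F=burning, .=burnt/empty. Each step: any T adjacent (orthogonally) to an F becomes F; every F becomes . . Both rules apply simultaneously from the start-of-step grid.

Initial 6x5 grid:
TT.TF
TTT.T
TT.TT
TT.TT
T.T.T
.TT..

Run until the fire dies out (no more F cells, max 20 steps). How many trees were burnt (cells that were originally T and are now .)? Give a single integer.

Answer: 7

Derivation:
Step 1: +2 fires, +1 burnt (F count now 2)
Step 2: +1 fires, +2 burnt (F count now 1)
Step 3: +2 fires, +1 burnt (F count now 2)
Step 4: +2 fires, +2 burnt (F count now 2)
Step 5: +0 fires, +2 burnt (F count now 0)
Fire out after step 5
Initially T: 20, now '.': 17
Total burnt (originally-T cells now '.'): 7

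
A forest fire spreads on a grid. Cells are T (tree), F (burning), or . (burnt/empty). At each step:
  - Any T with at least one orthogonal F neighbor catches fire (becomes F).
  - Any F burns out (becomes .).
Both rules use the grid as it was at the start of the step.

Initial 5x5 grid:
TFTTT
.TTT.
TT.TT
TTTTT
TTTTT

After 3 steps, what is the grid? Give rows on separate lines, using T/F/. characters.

Step 1: 3 trees catch fire, 1 burn out
  F.FTT
  .FTT.
  TT.TT
  TTTTT
  TTTTT
Step 2: 3 trees catch fire, 3 burn out
  ...FT
  ..FT.
  TF.TT
  TTTTT
  TTTTT
Step 3: 4 trees catch fire, 3 burn out
  ....F
  ...F.
  F..TT
  TFTTT
  TTTTT

....F
...F.
F..TT
TFTTT
TTTTT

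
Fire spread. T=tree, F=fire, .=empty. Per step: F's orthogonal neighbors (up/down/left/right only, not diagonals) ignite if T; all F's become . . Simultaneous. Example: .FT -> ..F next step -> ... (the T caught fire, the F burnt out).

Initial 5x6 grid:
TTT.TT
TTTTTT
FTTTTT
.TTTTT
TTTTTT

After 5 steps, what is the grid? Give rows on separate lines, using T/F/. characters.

Step 1: 2 trees catch fire, 1 burn out
  TTT.TT
  FTTTTT
  .FTTTT
  .TTTTT
  TTTTTT
Step 2: 4 trees catch fire, 2 burn out
  FTT.TT
  .FTTTT
  ..FTTT
  .FTTTT
  TTTTTT
Step 3: 5 trees catch fire, 4 burn out
  .FT.TT
  ..FTTT
  ...FTT
  ..FTTT
  TFTTTT
Step 4: 6 trees catch fire, 5 burn out
  ..F.TT
  ...FTT
  ....FT
  ...FTT
  F.FTTT
Step 5: 4 trees catch fire, 6 burn out
  ....TT
  ....FT
  .....F
  ....FT
  ...FTT

....TT
....FT
.....F
....FT
...FTT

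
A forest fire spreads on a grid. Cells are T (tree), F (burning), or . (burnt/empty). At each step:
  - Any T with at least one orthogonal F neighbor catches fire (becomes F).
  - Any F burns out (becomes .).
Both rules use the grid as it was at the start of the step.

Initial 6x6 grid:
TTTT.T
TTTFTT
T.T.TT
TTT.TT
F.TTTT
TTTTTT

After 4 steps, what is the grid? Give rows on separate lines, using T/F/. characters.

Step 1: 5 trees catch fire, 2 burn out
  TTTF.T
  TTF.FT
  T.T.TT
  FTT.TT
  ..TTTT
  FTTTTT
Step 2: 8 trees catch fire, 5 burn out
  TTF..T
  TF...F
  F.F.FT
  .FT.TT
  ..TTTT
  .FTTTT
Step 3: 7 trees catch fire, 8 burn out
  TF...F
  F.....
  .....F
  ..F.FT
  ..TTTT
  ..FTTT
Step 4: 5 trees catch fire, 7 burn out
  F.....
  ......
  ......
  .....F
  ..FTFT
  ...FTT

F.....
......
......
.....F
..FTFT
...FTT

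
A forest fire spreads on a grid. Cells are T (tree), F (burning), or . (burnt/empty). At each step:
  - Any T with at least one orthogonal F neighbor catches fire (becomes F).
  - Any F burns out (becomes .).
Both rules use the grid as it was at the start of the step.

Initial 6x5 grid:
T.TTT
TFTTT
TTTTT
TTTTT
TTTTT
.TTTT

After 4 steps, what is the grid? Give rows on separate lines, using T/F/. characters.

Step 1: 3 trees catch fire, 1 burn out
  T.TTT
  F.FTT
  TFTTT
  TTTTT
  TTTTT
  .TTTT
Step 2: 6 trees catch fire, 3 burn out
  F.FTT
  ...FT
  F.FTT
  TFTTT
  TTTTT
  .TTTT
Step 3: 6 trees catch fire, 6 burn out
  ...FT
  ....F
  ...FT
  F.FTT
  TFTTT
  .TTTT
Step 4: 6 trees catch fire, 6 burn out
  ....F
  .....
  ....F
  ...FT
  F.FTT
  .FTTT

....F
.....
....F
...FT
F.FTT
.FTTT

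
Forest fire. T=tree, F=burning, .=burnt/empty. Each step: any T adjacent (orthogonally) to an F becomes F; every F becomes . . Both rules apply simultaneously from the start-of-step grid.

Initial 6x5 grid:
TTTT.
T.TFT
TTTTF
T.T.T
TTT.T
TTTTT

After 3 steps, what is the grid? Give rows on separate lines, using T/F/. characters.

Step 1: 5 trees catch fire, 2 burn out
  TTTF.
  T.F.F
  TTTF.
  T.T.F
  TTT.T
  TTTTT
Step 2: 3 trees catch fire, 5 burn out
  TTF..
  T....
  TTF..
  T.T..
  TTT.F
  TTTTT
Step 3: 4 trees catch fire, 3 burn out
  TF...
  T....
  TF...
  T.F..
  TTT..
  TTTTF

TF...
T....
TF...
T.F..
TTT..
TTTTF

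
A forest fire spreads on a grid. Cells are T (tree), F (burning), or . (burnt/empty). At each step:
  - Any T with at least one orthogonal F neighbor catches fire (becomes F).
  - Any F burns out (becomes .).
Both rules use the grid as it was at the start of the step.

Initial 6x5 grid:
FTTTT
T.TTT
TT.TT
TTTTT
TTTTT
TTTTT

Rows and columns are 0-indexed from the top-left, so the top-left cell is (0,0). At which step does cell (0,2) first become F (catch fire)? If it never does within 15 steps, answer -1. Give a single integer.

Step 1: cell (0,2)='T' (+2 fires, +1 burnt)
Step 2: cell (0,2)='F' (+2 fires, +2 burnt)
  -> target ignites at step 2
Step 3: cell (0,2)='.' (+4 fires, +2 burnt)
Step 4: cell (0,2)='.' (+4 fires, +4 burnt)
Step 5: cell (0,2)='.' (+5 fires, +4 burnt)
Step 6: cell (0,2)='.' (+4 fires, +5 burnt)
Step 7: cell (0,2)='.' (+3 fires, +4 burnt)
Step 8: cell (0,2)='.' (+2 fires, +3 burnt)
Step 9: cell (0,2)='.' (+1 fires, +2 burnt)
Step 10: cell (0,2)='.' (+0 fires, +1 burnt)
  fire out at step 10

2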